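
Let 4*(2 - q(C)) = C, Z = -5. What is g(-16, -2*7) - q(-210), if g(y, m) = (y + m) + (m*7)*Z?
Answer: 811/2 ≈ 405.50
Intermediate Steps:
q(C) = 2 - C/4
g(y, m) = y - 34*m (g(y, m) = (y + m) + (m*7)*(-5) = (m + y) + (7*m)*(-5) = (m + y) - 35*m = y - 34*m)
g(-16, -2*7) - q(-210) = (-16 - (-68)*7) - (2 - ¼*(-210)) = (-16 - 34*(-14)) - (2 + 105/2) = (-16 + 476) - 1*109/2 = 460 - 109/2 = 811/2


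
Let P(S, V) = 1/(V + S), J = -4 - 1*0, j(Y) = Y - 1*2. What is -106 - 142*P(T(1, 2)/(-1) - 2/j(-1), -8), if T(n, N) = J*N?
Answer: -319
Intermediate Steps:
j(Y) = -2 + Y (j(Y) = Y - 2 = -2 + Y)
J = -4 (J = -4 + 0 = -4)
T(n, N) = -4*N
P(S, V) = 1/(S + V)
-106 - 142*P(T(1, 2)/(-1) - 2/j(-1), -8) = -106 - 142/((-4*2/(-1) - 2/(-2 - 1)) - 8) = -106 - 142/((-8*(-1) - 2/(-3)) - 8) = -106 - 142/((8 - 2*(-⅓)) - 8) = -106 - 142/((8 + ⅔) - 8) = -106 - 142/(26/3 - 8) = -106 - 142/⅔ = -106 - 142*3/2 = -106 - 213 = -319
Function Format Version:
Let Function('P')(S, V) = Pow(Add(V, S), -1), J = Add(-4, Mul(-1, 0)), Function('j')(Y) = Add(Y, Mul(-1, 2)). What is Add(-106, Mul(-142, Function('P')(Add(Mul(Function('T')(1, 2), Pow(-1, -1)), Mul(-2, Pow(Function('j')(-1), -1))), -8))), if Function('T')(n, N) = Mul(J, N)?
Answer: -319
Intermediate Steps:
Function('j')(Y) = Add(-2, Y) (Function('j')(Y) = Add(Y, -2) = Add(-2, Y))
J = -4 (J = Add(-4, 0) = -4)
Function('T')(n, N) = Mul(-4, N)
Function('P')(S, V) = Pow(Add(S, V), -1)
Add(-106, Mul(-142, Function('P')(Add(Mul(Function('T')(1, 2), Pow(-1, -1)), Mul(-2, Pow(Function('j')(-1), -1))), -8))) = Add(-106, Mul(-142, Pow(Add(Add(Mul(Mul(-4, 2), Pow(-1, -1)), Mul(-2, Pow(Add(-2, -1), -1))), -8), -1))) = Add(-106, Mul(-142, Pow(Add(Add(Mul(-8, -1), Mul(-2, Pow(-3, -1))), -8), -1))) = Add(-106, Mul(-142, Pow(Add(Add(8, Mul(-2, Rational(-1, 3))), -8), -1))) = Add(-106, Mul(-142, Pow(Add(Add(8, Rational(2, 3)), -8), -1))) = Add(-106, Mul(-142, Pow(Add(Rational(26, 3), -8), -1))) = Add(-106, Mul(-142, Pow(Rational(2, 3), -1))) = Add(-106, Mul(-142, Rational(3, 2))) = Add(-106, -213) = -319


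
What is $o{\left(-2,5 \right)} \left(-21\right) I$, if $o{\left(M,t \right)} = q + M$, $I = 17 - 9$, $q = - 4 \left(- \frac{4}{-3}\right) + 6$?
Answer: $224$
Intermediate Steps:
$q = \frac{2}{3}$ ($q = - 4 \left(\left(-4\right) \left(- \frac{1}{3}\right)\right) + 6 = \left(-4\right) \frac{4}{3} + 6 = - \frac{16}{3} + 6 = \frac{2}{3} \approx 0.66667$)
$I = 8$ ($I = 17 - 9 = 8$)
$o{\left(M,t \right)} = \frac{2}{3} + M$
$o{\left(-2,5 \right)} \left(-21\right) I = \left(\frac{2}{3} - 2\right) \left(-21\right) 8 = \left(- \frac{4}{3}\right) \left(-21\right) 8 = 28 \cdot 8 = 224$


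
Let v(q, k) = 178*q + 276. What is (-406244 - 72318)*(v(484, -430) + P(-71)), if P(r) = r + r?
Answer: -41293200732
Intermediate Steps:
v(q, k) = 276 + 178*q
P(r) = 2*r
(-406244 - 72318)*(v(484, -430) + P(-71)) = (-406244 - 72318)*((276 + 178*484) + 2*(-71)) = -478562*((276 + 86152) - 142) = -478562*(86428 - 142) = -478562*86286 = -41293200732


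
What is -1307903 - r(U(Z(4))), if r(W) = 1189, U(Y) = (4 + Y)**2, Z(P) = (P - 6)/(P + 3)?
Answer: -1309092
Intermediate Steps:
Z(P) = (-6 + P)/(3 + P)
-1307903 - r(U(Z(4))) = -1307903 - 1*1189 = -1307903 - 1189 = -1309092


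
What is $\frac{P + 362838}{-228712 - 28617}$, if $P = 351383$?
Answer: $- \frac{42013}{15137} \approx -2.7755$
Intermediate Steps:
$\frac{P + 362838}{-228712 - 28617} = \frac{351383 + 362838}{-228712 - 28617} = \frac{714221}{-257329} = 714221 \left(- \frac{1}{257329}\right) = - \frac{42013}{15137}$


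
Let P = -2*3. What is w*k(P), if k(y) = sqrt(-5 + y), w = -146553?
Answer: -146553*I*sqrt(11) ≈ -4.8606e+5*I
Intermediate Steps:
P = -6
w*k(P) = -146553*sqrt(-5 - 6) = -146553*I*sqrt(11)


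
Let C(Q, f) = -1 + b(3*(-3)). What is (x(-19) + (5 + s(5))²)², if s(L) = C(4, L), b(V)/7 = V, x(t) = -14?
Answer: 12020089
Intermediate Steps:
b(V) = 7*V
C(Q, f) = -64 (C(Q, f) = -1 + 7*(3*(-3)) = -1 + 7*(-9) = -1 - 63 = -64)
s(L) = -64
(x(-19) + (5 + s(5))²)² = (-14 + (5 - 64)²)² = (-14 + (-59)²)² = (-14 + 3481)² = 3467² = 12020089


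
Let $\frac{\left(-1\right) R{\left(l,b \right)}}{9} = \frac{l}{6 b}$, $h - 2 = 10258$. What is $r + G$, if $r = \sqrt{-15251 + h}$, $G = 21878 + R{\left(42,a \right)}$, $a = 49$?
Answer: $\frac{153137}{7} + i \sqrt{4991} \approx 21877.0 + 70.647 i$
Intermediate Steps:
$h = 10260$ ($h = 2 + 10258 = 10260$)
$R{\left(l,b \right)} = - \frac{3 l}{2 b}$ ($R{\left(l,b \right)} = - 9 \frac{l}{6 b} = - \frac{3 l}{2 b}$)
$G = \frac{153137}{7}$ ($G = 21878 - \frac{63}{49} = 21878 - 63 \cdot \frac{1}{49} = 21878 - \frac{9}{7} = \frac{153137}{7} \approx 21877.0$)
$r = i \sqrt{4991}$ ($r = \sqrt{-15251 + 10260} = \sqrt{-4991} = i \sqrt{4991} \approx 70.647 i$)
$r + G = i \sqrt{4991} + \frac{153137}{7} = \frac{153137}{7} + i \sqrt{4991}$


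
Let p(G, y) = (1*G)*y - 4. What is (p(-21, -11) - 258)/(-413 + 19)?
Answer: 31/394 ≈ 0.078680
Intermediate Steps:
p(G, y) = -4 + G*y (p(G, y) = G*y - 4 = -4 + G*y)
(p(-21, -11) - 258)/(-413 + 19) = ((-4 - 21*(-11)) - 258)/(-413 + 19) = ((-4 + 231) - 258)/(-394) = (227 - 258)*(-1/394) = -31*(-1/394) = 31/394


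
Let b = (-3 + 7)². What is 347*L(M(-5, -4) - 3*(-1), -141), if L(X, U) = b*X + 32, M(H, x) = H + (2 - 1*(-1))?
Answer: 16656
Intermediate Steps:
M(H, x) = 3 + H (M(H, x) = H + (2 + 1) = H + 3 = 3 + H)
b = 16 (b = 4² = 16)
L(X, U) = 32 + 16*X (L(X, U) = 16*X + 32 = 32 + 16*X)
347*L(M(-5, -4) - 3*(-1), -141) = 347*(32 + 16*((3 - 5) - 3*(-1))) = 347*(32 + 16*(-2 + 3)) = 347*(32 + 16*1) = 347*(32 + 16) = 347*48 = 16656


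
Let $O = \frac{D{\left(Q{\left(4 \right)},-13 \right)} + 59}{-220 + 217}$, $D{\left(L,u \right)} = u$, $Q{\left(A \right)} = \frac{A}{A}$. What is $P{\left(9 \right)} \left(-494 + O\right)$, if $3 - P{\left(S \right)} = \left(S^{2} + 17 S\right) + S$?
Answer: $122240$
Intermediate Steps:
$Q{\left(A \right)} = 1$
$P{\left(S \right)} = 3 - S^{2} - 18 S$ ($P{\left(S \right)} = 3 - \left(\left(S^{2} + 17 S\right) + S\right) = 3 - \left(S^{2} + 18 S\right) = 3 - S^{2} - 18 S$)
$O = - \frac{46}{3}$ ($O = \frac{-13 + 59}{-220 + 217} = \frac{46}{-3} = 46 \left(- \frac{1}{3}\right) = - \frac{46}{3} \approx -15.333$)
$P{\left(9 \right)} \left(-494 + O\right) = \left(3 - 9^{2} - 162\right) \left(-494 - \frac{46}{3}\right) = \left(3 - 81 - 162\right) \left(- \frac{1528}{3}\right) = \left(-240\right) \left(- \frac{1528}{3}\right) = 122240$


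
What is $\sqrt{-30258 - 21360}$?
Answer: $i \sqrt{51618} \approx 227.2 i$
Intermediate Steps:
$\sqrt{-30258 - 21360} = \sqrt{-51618} = i \sqrt{51618}$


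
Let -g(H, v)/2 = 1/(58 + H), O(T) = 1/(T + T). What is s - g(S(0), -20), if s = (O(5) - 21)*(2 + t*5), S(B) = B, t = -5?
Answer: 139413/290 ≈ 480.73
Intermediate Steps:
O(T) = 1/(2*T)
g(H, v) = -2/(58 + H)
s = 4807/10 (s = ((½)/5 - 21)*(2 - 5*5) = ((½)*(⅕) - 21)*(2 - 25) = (⅒ - 21)*(-23) = -209/10*(-23) = 4807/10 ≈ 480.70)
s - g(S(0), -20) = 4807/10 - (-2)/(58 + 0) = 4807/10 - (-2)/58 = 4807/10 - 1*(-1/29) = 4807/10 + 1/29 = 139413/290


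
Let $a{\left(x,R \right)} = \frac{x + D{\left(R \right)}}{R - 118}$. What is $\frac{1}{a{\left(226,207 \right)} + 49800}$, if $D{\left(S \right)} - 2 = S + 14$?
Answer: $\frac{89}{4432649} \approx 2.0078 \cdot 10^{-5}$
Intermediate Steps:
$D{\left(S \right)} = 16 + S$ ($D{\left(S \right)} = 2 + \left(S + 14\right) = 2 + \left(14 + S\right) = 16 + S$)
$a{\left(x,R \right)} = \frac{16 + R + x}{-118 + R}$ ($a{\left(x,R \right)} = \frac{x + \left(16 + R\right)}{R - 118} = \frac{16 + R + x}{-118 + R}$)
$\frac{1}{a{\left(226,207 \right)} + 49800} = \frac{1}{\frac{16 + 207 + 226}{-118 + 207} + 49800} = \frac{1}{\frac{1}{89} \cdot 449 + 49800} = \frac{1}{\frac{449}{89} + 49800} = \frac{1}{\frac{4432649}{89}} = \frac{89}{4432649}$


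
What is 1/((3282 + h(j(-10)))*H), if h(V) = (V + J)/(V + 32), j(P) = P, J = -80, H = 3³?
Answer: 11/973539 ≈ 1.1299e-5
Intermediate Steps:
H = 27
h(V) = (-80 + V)/(32 + V) (h(V) = (V - 80)/(V + 32) = (-80 + V)/(32 + V))
1/((3282 + h(j(-10)))*H) = 1/((3282 + (-80 - 10)/(32 - 10))*27) = (1/27)/(3282 - 90/22) = (1/27)/(3282 + (1/22)*(-90)) = (1/27)/(3282 - 45/11) = (1/27)/(36057/11) = (11/36057)*(1/27) = 11/973539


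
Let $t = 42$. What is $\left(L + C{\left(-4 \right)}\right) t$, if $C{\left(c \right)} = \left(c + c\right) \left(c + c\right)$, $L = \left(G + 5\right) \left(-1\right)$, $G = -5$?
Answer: $2688$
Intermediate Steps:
$L = 0$ ($L = \left(-5 + 5\right) \left(-1\right) = 0 \left(-1\right) = 0$)
$C{\left(c \right)} = 4 c^{2}$ ($C{\left(c \right)} = 2 c 2 c = 4 c^{2}$)
$\left(L + C{\left(-4 \right)}\right) t = \left(0 + 4 \left(-4\right)^{2}\right) 42 = \left(0 + 4 \cdot 16\right) 42 = \left(0 + 64\right) 42 = 64 \cdot 42 = 2688$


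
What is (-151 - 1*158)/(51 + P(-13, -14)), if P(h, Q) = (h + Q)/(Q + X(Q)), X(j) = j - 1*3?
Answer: -3193/536 ≈ -5.9571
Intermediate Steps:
X(j) = -3 + j (X(j) = j - 3 = -3 + j)
P(h, Q) = (Q + h)/(-3 + 2*Q) (P(h, Q) = (h + Q)/(Q + (-3 + Q)) = (Q + h)/(-3 + 2*Q))
(-151 - 1*158)/(51 + P(-13, -14)) = (-151 - 1*158)/(51 + (-14 - 13)/(-3 + 2*(-14))) = (-151 - 158)/(51 - 27/(-3 - 28)) = -309/(51 - 27/(-31)) = -309/(51 - 1/31*(-27)) = -309/(51 + 27/31) = -309/1608/31 = -309*31/1608 = -3193/536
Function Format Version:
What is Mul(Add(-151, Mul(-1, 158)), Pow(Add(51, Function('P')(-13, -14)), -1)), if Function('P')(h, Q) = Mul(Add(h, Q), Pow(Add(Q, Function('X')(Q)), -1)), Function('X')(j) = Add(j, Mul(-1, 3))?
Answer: Rational(-3193, 536) ≈ -5.9571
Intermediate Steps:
Function('X')(j) = Add(-3, j) (Function('X')(j) = Add(j, -3) = Add(-3, j))
Function('P')(h, Q) = Mul(Pow(Add(-3, Mul(2, Q)), -1), Add(Q, h)) (Function('P')(h, Q) = Mul(Add(h, Q), Pow(Add(Q, Add(-3, Q)), -1)) = Mul(Add(Q, h), Pow(Add(-3, Mul(2, Q)), -1)) = Mul(Pow(Add(-3, Mul(2, Q)), -1), Add(Q, h)))
Mul(Add(-151, Mul(-1, 158)), Pow(Add(51, Function('P')(-13, -14)), -1)) = Mul(Add(-151, Mul(-1, 158)), Pow(Add(51, Mul(Pow(Add(-3, Mul(2, -14)), -1), Add(-14, -13))), -1)) = Mul(Add(-151, -158), Pow(Add(51, Mul(Pow(Add(-3, -28), -1), -27)), -1)) = Mul(-309, Pow(Add(51, Mul(Pow(-31, -1), -27)), -1)) = Mul(-309, Pow(Add(51, Mul(Rational(-1, 31), -27)), -1)) = Mul(-309, Pow(Add(51, Rational(27, 31)), -1)) = Mul(-309, Pow(Rational(1608, 31), -1)) = Mul(-309, Rational(31, 1608)) = Rational(-3193, 536)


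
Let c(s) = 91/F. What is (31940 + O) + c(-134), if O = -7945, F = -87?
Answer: 2087474/87 ≈ 23994.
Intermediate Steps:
c(s) = -91/87 (c(s) = 91/(-87) = 91*(-1/87) = -91/87)
(31940 + O) + c(-134) = (31940 - 7945) - 91/87 = 23995 - 91/87 = 2087474/87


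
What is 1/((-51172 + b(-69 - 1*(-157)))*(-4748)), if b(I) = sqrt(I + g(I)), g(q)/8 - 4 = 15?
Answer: 12793/3108246559328 + sqrt(15)/3108246559328 ≈ 4.1171e-9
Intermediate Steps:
g(q) = 152 (g(q) = 32 + 8*15 = 32 + 120 = 152)
b(I) = sqrt(152 + I) (b(I) = sqrt(I + 152) = sqrt(152 + I))
1/((-51172 + b(-69 - 1*(-157)))*(-4748)) = 1/(-51172 + sqrt(152 + (-69 - 1*(-157)))*(-4748)) = -1/4748/(-51172 + sqrt(152 + (-69 + 157))) = -1/4748/(-51172 + sqrt(152 + 88)) = -1/4748/(-51172 + sqrt(240)) = -1/4748/(-51172 + 4*sqrt(15)) = -1/(4748*(-51172 + 4*sqrt(15)))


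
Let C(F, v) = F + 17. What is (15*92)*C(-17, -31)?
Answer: 0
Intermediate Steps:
C(F, v) = 17 + F
(15*92)*C(-17, -31) = (15*92)*(17 - 17) = 1380*0 = 0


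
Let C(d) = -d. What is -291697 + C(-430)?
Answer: -291267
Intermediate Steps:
-291697 + C(-430) = -291697 - 1*(-430) = -291697 + 430 = -291267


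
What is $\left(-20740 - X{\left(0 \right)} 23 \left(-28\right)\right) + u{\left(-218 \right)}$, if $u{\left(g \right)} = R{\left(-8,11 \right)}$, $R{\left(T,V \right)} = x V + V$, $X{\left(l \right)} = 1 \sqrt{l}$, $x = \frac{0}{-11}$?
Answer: $-20729$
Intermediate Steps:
$x = 0$ ($x = 0 \left(- \frac{1}{11}\right) = 0$)
$X{\left(l \right)} = \sqrt{l}$
$R{\left(T,V \right)} = V$ ($R{\left(T,V \right)} = 0 V + V = 0 + V = V$)
$u{\left(g \right)} = 11$
$\left(-20740 - X{\left(0 \right)} 23 \left(-28\right)\right) + u{\left(-218 \right)} = \left(-20740 - \sqrt{0} \cdot 23 \left(-28\right)\right) + 11 = \left(-20740 - 0 \cdot 23 \left(-28\right)\right) + 11 = \left(-20740 - 0 \left(-28\right)\right) + 11 = \left(-20740 - 0\right) + 11 = \left(-20740 + 0\right) + 11 = -20740 + 11 = -20729$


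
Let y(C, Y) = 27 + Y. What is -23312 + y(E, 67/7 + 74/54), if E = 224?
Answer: -4398797/189 ≈ -23274.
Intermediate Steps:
-23312 + y(E, 67/7 + 74/54) = -23312 + (27 + (67/7 + 74/54)) = -23312 + (27 + (67*(1/7) + 74*(1/54))) = -23312 + (27 + (67/7 + 37/27)) = -23312 + (27 + 2068/189) = -23312 + 7171/189 = -4398797/189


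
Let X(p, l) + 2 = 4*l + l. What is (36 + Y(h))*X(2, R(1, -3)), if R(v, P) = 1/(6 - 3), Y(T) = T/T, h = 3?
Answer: -37/3 ≈ -12.333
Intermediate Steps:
Y(T) = 1
R(v, P) = 1/3
X(p, l) = -2 + 5*l (X(p, l) = -2 + (4*l + l) = -2 + 5*l)
(36 + Y(h))*X(2, R(1, -3)) = (36 + 1)*(-2 + 5*(1/3)) = 37*(-2 + 5/3) = 37*(-1/3) = -37/3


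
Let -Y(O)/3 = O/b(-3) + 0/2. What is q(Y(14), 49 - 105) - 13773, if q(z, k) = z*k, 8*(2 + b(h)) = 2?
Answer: -15117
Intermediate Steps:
b(h) = -7/4 (b(h) = -2 + (⅛)*2 = -2 + ¼ = -7/4)
Y(O) = 12*O/7 (Y(O) = -3*(O/(-7/4) + 0/2) = -3*(O*(-4/7) + 0*(½)) = -3*(-4*O/7 + 0) = -(-12)*O/7 = 12*O/7)
q(z, k) = k*z
q(Y(14), 49 - 105) - 13773 = (49 - 105)*((12/7)*14) - 13773 = -56*24 - 13773 = -1344 - 13773 = -15117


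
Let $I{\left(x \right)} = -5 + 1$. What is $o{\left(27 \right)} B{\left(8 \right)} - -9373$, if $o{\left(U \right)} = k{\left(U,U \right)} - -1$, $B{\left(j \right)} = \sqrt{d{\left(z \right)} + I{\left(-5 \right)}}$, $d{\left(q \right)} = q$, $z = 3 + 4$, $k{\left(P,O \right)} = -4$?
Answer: $9373 - 3 \sqrt{3} \approx 9367.8$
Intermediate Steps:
$z = 7$
$I{\left(x \right)} = -4$
$B{\left(j \right)} = \sqrt{3}$ ($B{\left(j \right)} = \sqrt{7 - 4} = \sqrt{3}$)
$o{\left(U \right)} = -3$ ($o{\left(U \right)} = -4 - -1 = -4 + 1 = -3$)
$o{\left(27 \right)} B{\left(8 \right)} - -9373 = - 3 \sqrt{3} - -9373 = - 3 \sqrt{3} + 9373 = 9373 - 3 \sqrt{3}$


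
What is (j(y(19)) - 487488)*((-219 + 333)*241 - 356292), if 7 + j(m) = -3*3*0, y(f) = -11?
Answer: 160297130910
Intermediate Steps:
j(m) = -7 (j(m) = -7 - 3*3*0 = -7 - 9*0 = -7 + 0 = -7)
(j(y(19)) - 487488)*((-219 + 333)*241 - 356292) = (-7 - 487488)*((-219 + 333)*241 - 356292) = -487495*(114*241 - 356292) = -487495*(27474 - 356292) = -487495*(-328818) = 160297130910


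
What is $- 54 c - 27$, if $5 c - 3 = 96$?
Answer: $- \frac{5481}{5} \approx -1096.2$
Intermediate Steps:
$c = \frac{99}{5}$ ($c = \frac{3}{5} + \frac{1}{5} \cdot 96 = \frac{3}{5} + \frac{96}{5} = \frac{99}{5} \approx 19.8$)
$- 54 c - 27 = \left(-54\right) \frac{99}{5} - 27 = - \frac{5346}{5} - 27 = - \frac{5481}{5}$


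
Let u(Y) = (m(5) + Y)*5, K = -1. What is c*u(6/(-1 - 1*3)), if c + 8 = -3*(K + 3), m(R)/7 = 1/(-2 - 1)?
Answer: 805/3 ≈ 268.33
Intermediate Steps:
m(R) = -7/3 (m(R) = 7/(-2 - 1) = 7/(-3) = 7*(-⅓) = -7/3)
c = -14 (c = -8 - 3*(-1 + 3) = -8 - 3*2 = -8 - 6 = -14)
u(Y) = -35/3 + 5*Y (u(Y) = (-7/3 + Y)*5 = -35/3 + 5*Y)
c*u(6/(-1 - 1*3)) = -14*(-35/3 + 5*(6/(-1 - 1*3))) = -14*(-35/3 + 5*(6/(-1 - 3))) = -14*(-35/3 + 5*(6/(-4))) = -14*(-35/3 + 5*(6*(-¼))) = -14*(-35/3 + 5*(-3/2)) = -14*(-35/3 - 15/2) = -14*(-115/6) = 805/3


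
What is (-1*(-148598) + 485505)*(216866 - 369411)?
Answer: -96729242135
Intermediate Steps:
(-1*(-148598) + 485505)*(216866 - 369411) = (148598 + 485505)*(-152545) = 634103*(-152545) = -96729242135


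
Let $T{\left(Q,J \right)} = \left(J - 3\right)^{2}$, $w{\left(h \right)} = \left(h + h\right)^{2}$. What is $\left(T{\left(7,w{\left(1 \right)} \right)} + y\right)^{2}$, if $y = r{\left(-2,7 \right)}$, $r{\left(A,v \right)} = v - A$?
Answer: $100$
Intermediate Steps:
$w{\left(h \right)} = 4 h^{2}$ ($w{\left(h \right)} = \left(2 h\right)^{2} = 4 h^{2}$)
$T{\left(Q,J \right)} = \left(-3 + J\right)^{2}$
$y = 9$ ($y = 7 - -2 = 7 + 2 = 9$)
$\left(T{\left(7,w{\left(1 \right)} \right)} + y\right)^{2} = \left(\left(-3 + 4 \cdot 1^{2}\right)^{2} + 9\right)^{2} = \left(\left(-3 + 4 \cdot 1\right)^{2} + 9\right)^{2} = \left(\left(-3 + 4\right)^{2} + 9\right)^{2} = \left(1^{2} + 9\right)^{2} = \left(1 + 9\right)^{2} = 10^{2} = 100$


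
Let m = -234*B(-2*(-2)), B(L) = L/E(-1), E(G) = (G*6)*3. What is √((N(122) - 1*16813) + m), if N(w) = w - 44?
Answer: I*√16683 ≈ 129.16*I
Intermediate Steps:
N(w) = -44 + w
E(G) = 18*G (E(G) = (6*G)*3 = 18*G)
B(L) = -L/18 (B(L) = L/((18*(-1))) = L/(-18) = L*(-1/18) = -L/18)
m = 52 (m = -(-13)*(-2*(-2)) = -(-13)*4 = -234*(-2/9) = 52)
√((N(122) - 1*16813) + m) = √(((-44 + 122) - 1*16813) + 52) = √((78 - 16813) + 52) = √(-16735 + 52) = √(-16683) = I*√16683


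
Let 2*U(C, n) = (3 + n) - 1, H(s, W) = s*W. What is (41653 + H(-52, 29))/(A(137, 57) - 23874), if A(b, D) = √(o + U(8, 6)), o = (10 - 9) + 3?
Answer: -479210865/284983934 - 40145*√2/284983934 ≈ -1.6817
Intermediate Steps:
H(s, W) = W*s
U(C, n) = 1 + n/2 (U(C, n) = ((3 + n) - 1)/2 = (2 + n)/2 = 1 + n/2)
o = 4 (o = 1 + 3 = 4)
A(b, D) = 2*√2 (A(b, D) = √(4 + (1 + (½)*6)) = √(4 + (1 + 3)) = √(4 + 4) = √8 = 2*√2)
(41653 + H(-52, 29))/(A(137, 57) - 23874) = (41653 + 29*(-52))/(2*√2 - 23874) = (41653 - 1508)/(-23874 + 2*√2) = 40145/(-23874 + 2*√2)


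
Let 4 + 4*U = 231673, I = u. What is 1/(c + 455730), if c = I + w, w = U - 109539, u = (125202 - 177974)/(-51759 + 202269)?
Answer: 301020/121644559871 ≈ 2.4746e-6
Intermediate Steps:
u = -26386/75255 (u = -52772/150510 = -52772*1/150510 = -26386/75255 ≈ -0.35062)
I = -26386/75255 ≈ -0.35062
U = 231669/4 (U = -1 + (1/4)*231673 = -1 + 231673/4 = 231669/4 ≈ 57917.)
w = -206487/4 (w = 231669/4 - 109539 = -206487/4 ≈ -51622.)
c = -15539284729/301020 (c = -26386/75255 - 206487/4 = -15539284729/301020 ≈ -51622.)
1/(c + 455730) = 1/(-15539284729/301020 + 455730) = 1/(121644559871/301020) = 301020/121644559871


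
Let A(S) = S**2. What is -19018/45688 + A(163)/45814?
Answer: 85648455/523287508 ≈ 0.16367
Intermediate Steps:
-19018/45688 + A(163)/45814 = -19018/45688 + 163**2/45814 = -19018*1/45688 + 26569*(1/45814) = -9509/22844 + 26569/45814 = 85648455/523287508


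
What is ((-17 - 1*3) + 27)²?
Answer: 49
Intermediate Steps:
((-17 - 1*3) + 27)² = ((-17 - 3) + 27)² = (-20 + 27)² = 7² = 49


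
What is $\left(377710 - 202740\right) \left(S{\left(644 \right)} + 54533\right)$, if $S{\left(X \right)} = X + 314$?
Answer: $9709260270$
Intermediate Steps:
$S{\left(X \right)} = 314 + X$
$\left(377710 - 202740\right) \left(S{\left(644 \right)} + 54533\right) = \left(377710 - 202740\right) \left(\left(314 + 644\right) + 54533\right) = 174970 \left(958 + 54533\right) = 174970 \cdot 55491 = 9709260270$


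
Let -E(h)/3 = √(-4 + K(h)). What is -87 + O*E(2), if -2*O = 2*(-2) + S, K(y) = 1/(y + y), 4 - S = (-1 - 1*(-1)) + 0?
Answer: -87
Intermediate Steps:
S = 4 (S = 4 - ((-1 - 1*(-1)) + 0) = 4 - ((-1 + 1) + 0) = 4 - (0 + 0) = 4 - 1*0 = 4 + 0 = 4)
K(y) = 1/(2*y)
O = 0 (O = -(2*(-2) + 4)/2 = -(-4 + 4)/2 = -½*0 = 0)
E(h) = -3*√(-4 + 1/(2*h))
-87 + O*E(2) = -87 + 0*(-3*√(-16 + 2/2)/2) = -87 + 0*(-3*√(-16 + 2*(½))/2) = -87 + 0*(-3*√(-16 + 1)/2) = -87 + 0*(-3*I*√15/2) = -87 + 0 = -87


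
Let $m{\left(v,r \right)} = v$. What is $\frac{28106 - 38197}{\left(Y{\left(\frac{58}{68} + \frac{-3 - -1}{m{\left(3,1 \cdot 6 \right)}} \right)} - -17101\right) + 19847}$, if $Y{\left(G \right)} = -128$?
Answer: $- \frac{10091}{36820} \approx -0.27406$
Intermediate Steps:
$\frac{28106 - 38197}{\left(Y{\left(\frac{58}{68} + \frac{-3 - -1}{m{\left(3,1 \cdot 6 \right)}} \right)} - -17101\right) + 19847} = \frac{28106 - 38197}{\left(-128 - -17101\right) + 19847} = - \frac{10091}{\left(-128 + 17101\right) + 19847} = - \frac{10091}{16973 + 19847} = - \frac{10091}{36820}$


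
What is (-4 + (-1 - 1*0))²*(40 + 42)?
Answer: 2050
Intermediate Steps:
(-4 + (-1 - 1*0))²*(40 + 42) = (-4 + (-1 + 0))²*82 = (-4 - 1)²*82 = (-5)²*82 = 25*82 = 2050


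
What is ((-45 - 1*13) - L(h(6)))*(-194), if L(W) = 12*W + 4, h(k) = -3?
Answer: 5044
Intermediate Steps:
L(W) = 4 + 12*W
((-45 - 1*13) - L(h(6)))*(-194) = ((-45 - 1*13) - (4 + 12*(-3)))*(-194) = ((-45 - 13) - (4 - 36))*(-194) = (-58 - 1*(-32))*(-194) = (-58 + 32)*(-194) = -26*(-194) = 5044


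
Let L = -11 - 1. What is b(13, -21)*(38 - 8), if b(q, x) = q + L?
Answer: 30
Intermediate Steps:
L = -12
b(q, x) = -12 + q (b(q, x) = q - 12 = -12 + q)
b(13, -21)*(38 - 8) = (-12 + 13)*(38 - 8) = 1*30 = 30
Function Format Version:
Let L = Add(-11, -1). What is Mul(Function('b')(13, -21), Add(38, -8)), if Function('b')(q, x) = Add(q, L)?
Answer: 30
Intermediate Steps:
L = -12
Function('b')(q, x) = Add(-12, q) (Function('b')(q, x) = Add(q, -12) = Add(-12, q))
Mul(Function('b')(13, -21), Add(38, -8)) = Mul(Add(-12, 13), Add(38, -8)) = Mul(1, 30) = 30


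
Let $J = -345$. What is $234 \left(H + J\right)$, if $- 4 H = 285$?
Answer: $- \frac{194805}{2} \approx -97403.0$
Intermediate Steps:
$H = - \frac{285}{4}$ ($H = \left(- \frac{1}{4}\right) 285 = - \frac{285}{4} \approx -71.25$)
$234 \left(H + J\right) = 234 \left(- \frac{285}{4} - 345\right) = 234 \left(- \frac{1665}{4}\right) = - \frac{194805}{2}$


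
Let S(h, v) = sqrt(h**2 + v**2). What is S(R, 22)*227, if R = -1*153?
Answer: 227*sqrt(23893) ≈ 35088.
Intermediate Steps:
R = -153
S(R, 22)*227 = sqrt((-153)**2 + 22**2)*227 = sqrt(23409 + 484)*227 = sqrt(23893)*227 = 227*sqrt(23893)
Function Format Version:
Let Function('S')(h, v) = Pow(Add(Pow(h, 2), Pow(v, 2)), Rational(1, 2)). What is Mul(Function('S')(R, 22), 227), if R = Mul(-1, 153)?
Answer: Mul(227, Pow(23893, Rational(1, 2))) ≈ 35088.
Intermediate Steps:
R = -153
Mul(Function('S')(R, 22), 227) = Mul(Pow(Add(Pow(-153, 2), Pow(22, 2)), Rational(1, 2)), 227) = Mul(Pow(Add(23409, 484), Rational(1, 2)), 227) = Mul(Pow(23893, Rational(1, 2)), 227) = Mul(227, Pow(23893, Rational(1, 2)))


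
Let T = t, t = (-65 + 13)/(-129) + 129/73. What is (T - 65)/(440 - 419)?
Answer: -84524/28251 ≈ -2.9919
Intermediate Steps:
t = 20437/9417 (t = -52*(-1/129) + 129*(1/73) = 52/129 + 129/73 = 20437/9417 ≈ 2.1702)
T = 20437/9417 ≈ 2.1702
(T - 65)/(440 - 419) = (20437/9417 - 65)/(440 - 419) = -591668/9417/21 = -591668/9417*1/21 = -84524/28251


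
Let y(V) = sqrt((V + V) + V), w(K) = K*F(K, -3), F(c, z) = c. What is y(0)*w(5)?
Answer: 0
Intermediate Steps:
w(K) = K**2 (w(K) = K*K = K**2)
y(V) = sqrt(3)*sqrt(V) (y(V) = sqrt(2*V + V) = sqrt(3*V) = sqrt(3)*sqrt(V))
y(0)*w(5) = (sqrt(3)*sqrt(0))*5**2 = (sqrt(3)*0)*25 = 0*25 = 0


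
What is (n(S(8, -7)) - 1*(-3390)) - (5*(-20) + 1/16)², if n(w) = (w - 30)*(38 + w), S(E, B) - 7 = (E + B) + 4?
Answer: -1919361/256 ≈ -7497.5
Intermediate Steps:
S(E, B) = 11 + B + E (S(E, B) = 7 + ((E + B) + 4) = 7 + ((B + E) + 4) = 7 + (4 + B + E) = 11 + B + E)
n(w) = (-30 + w)*(38 + w)
(n(S(8, -7)) - 1*(-3390)) - (5*(-20) + 1/16)² = ((-1140 + (11 - 7 + 8)² + 8*(11 - 7 + 8)) - 1*(-3390)) - (5*(-20) + 1/16)² = ((-1140 + 12² + 8*12) + 3390) - (-100 + 1/16)² = ((-1140 + 144 + 96) + 3390) - (-1599/16)² = (-900 + 3390) - 1*2556801/256 = 2490 - 2556801/256 = -1919361/256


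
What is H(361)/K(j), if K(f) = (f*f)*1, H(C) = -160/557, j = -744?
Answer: -5/9634986 ≈ -5.1894e-7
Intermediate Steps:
H(C) = -160/557 (H(C) = -160*1/557 = -160/557)
K(f) = f² (K(f) = f²*1 = f²)
H(361)/K(j) = -160/(557*((-744)²)) = -160/557/553536 = -160/557*1/553536 = -5/9634986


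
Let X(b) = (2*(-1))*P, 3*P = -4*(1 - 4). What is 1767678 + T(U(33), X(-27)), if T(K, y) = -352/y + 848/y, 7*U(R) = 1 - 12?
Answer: 1767616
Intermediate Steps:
P = 4 (P = (-4*(1 - 4))/3 = (-4*(-3))/3 = (1/3)*12 = 4)
X(b) = -8 (X(b) = (2*(-1))*4 = -2*4 = -8)
U(R) = -11/7 (U(R) = (1 - 12)/7 = (1/7)*(-11) = -11/7)
T(K, y) = 496/y
1767678 + T(U(33), X(-27)) = 1767678 + 496/(-8) = 1767678 + 496*(-1/8) = 1767678 - 62 = 1767616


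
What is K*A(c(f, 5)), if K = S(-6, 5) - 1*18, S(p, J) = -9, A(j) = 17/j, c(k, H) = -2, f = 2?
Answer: 459/2 ≈ 229.50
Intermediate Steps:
K = -27 (K = -9 - 1*18 = -9 - 18 = -27)
K*A(c(f, 5)) = -459/(-2) = -459*(-1)/2 = -27*(-17/2) = 459/2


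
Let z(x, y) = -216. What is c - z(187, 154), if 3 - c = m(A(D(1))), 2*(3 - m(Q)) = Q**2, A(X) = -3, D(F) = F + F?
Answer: 441/2 ≈ 220.50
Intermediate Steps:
D(F) = 2*F
m(Q) = 3 - Q**2/2
c = 9/2 (c = 3 - (3 - 1/2*(-3)**2) = 3 - (3 - 1/2*9) = 3 - (3 - 9/2) = 3 - 1*(-3/2) = 3 + 3/2 = 9/2 ≈ 4.5000)
c - z(187, 154) = 9/2 - 1*(-216) = 9/2 + 216 = 441/2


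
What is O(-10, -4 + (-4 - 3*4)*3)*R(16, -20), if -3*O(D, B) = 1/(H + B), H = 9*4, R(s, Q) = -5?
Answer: -5/48 ≈ -0.10417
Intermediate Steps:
H = 36
O(D, B) = -1/(3*(36 + B))
O(-10, -4 + (-4 - 3*4)*3)*R(16, -20) = -1/(108 + 3*(-4 + (-4 - 3*4)*3))*(-5) = -1/(108 + 3*(-4 + (-4 - 12)*3))*(-5) = -1/(108 + 3*(-4 - 16*3))*(-5) = -1/(108 + 3*(-4 - 48))*(-5) = -1/(108 + 3*(-52))*(-5) = -1/(108 - 156)*(-5) = -1/(-48)*(-5) = -1*(-1/48)*(-5) = (1/48)*(-5) = -5/48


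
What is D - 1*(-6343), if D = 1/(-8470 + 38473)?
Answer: 190309030/30003 ≈ 6343.0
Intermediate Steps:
D = 1/30003 ≈ 3.3330e-5
D - 1*(-6343) = 1/30003 - 1*(-6343) = 1/30003 + 6343 = 190309030/30003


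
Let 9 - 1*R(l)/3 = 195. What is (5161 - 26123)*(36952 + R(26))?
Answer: -762891028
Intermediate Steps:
R(l) = -558 (R(l) = 27 - 3*195 = 27 - 585 = -558)
(5161 - 26123)*(36952 + R(26)) = (5161 - 26123)*(36952 - 558) = -20962*36394 = -762891028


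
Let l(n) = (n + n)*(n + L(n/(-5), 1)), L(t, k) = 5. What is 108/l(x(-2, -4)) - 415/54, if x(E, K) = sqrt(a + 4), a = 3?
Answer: -577/54 + 15*sqrt(7)/7 ≈ -5.0157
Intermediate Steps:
x(E, K) = sqrt(7) (x(E, K) = sqrt(3 + 4) = sqrt(7))
l(n) = 2*n*(5 + n) (l(n) = (n + n)*(n + 5) = (2*n)*(5 + n) = 2*n*(5 + n))
108/l(x(-2, -4)) - 415/54 = 108/((2*sqrt(7)*(5 + sqrt(7)))) - 415/54 = 108*(sqrt(7)/(14*(5 + sqrt(7)))) - 415*1/54 = 54*sqrt(7)/(7*(5 + sqrt(7))) - 415/54 = -415/54 + 54*sqrt(7)/(7*(5 + sqrt(7)))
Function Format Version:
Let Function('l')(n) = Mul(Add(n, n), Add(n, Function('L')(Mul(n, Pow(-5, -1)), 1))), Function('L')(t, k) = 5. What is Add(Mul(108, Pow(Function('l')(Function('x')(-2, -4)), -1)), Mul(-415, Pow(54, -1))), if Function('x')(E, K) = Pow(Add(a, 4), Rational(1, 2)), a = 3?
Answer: Add(Rational(-577, 54), Mul(Rational(15, 7), Pow(7, Rational(1, 2)))) ≈ -5.0157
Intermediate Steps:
Function('x')(E, K) = Pow(7, Rational(1, 2)) (Function('x')(E, K) = Pow(Add(3, 4), Rational(1, 2)) = Pow(7, Rational(1, 2)))
Function('l')(n) = Mul(2, n, Add(5, n)) (Function('l')(n) = Mul(Add(n, n), Add(n, 5)) = Mul(Mul(2, n), Add(5, n)) = Mul(2, n, Add(5, n)))
Add(Mul(108, Pow(Function('l')(Function('x')(-2, -4)), -1)), Mul(-415, Pow(54, -1))) = Add(Mul(108, Pow(Mul(2, Pow(7, Rational(1, 2)), Add(5, Pow(7, Rational(1, 2)))), -1)), Mul(-415, Pow(54, -1))) = Add(Mul(108, Mul(Rational(1, 14), Pow(7, Rational(1, 2)), Pow(Add(5, Pow(7, Rational(1, 2))), -1))), Mul(-415, Rational(1, 54))) = Add(Mul(Rational(54, 7), Pow(7, Rational(1, 2)), Pow(Add(5, Pow(7, Rational(1, 2))), -1)), Rational(-415, 54)) = Add(Rational(-415, 54), Mul(Rational(54, 7), Pow(7, Rational(1, 2)), Pow(Add(5, Pow(7, Rational(1, 2))), -1)))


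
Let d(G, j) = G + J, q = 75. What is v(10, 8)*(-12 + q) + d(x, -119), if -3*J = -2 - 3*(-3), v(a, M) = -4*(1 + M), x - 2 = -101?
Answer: -7108/3 ≈ -2369.3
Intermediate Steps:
x = -99 (x = 2 - 101 = -99)
v(a, M) = -4 - 4*M
J = -7/3 (J = -(-2 - 3*(-3))/3 = -(-2 + 9)/3 = -1/3*7 = -7/3 ≈ -2.3333)
d(G, j) = -7/3 + G (d(G, j) = G - 7/3 = -7/3 + G)
v(10, 8)*(-12 + q) + d(x, -119) = (-4 - 4*8)*(-12 + 75) + (-7/3 - 99) = (-4 - 32)*63 - 304/3 = -36*63 - 304/3 = -2268 - 304/3 = -7108/3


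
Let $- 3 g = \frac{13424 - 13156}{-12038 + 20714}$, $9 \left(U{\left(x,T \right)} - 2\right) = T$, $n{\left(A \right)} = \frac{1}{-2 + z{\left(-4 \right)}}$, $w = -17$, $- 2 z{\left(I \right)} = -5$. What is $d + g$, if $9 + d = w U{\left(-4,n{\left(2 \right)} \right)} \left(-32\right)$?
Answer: $\frac{7807610}{6507} \approx 1199.9$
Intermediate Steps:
$z{\left(I \right)} = \frac{5}{2}$ ($z{\left(I \right)} = \left(- \frac{1}{2}\right) \left(-5\right) = \frac{5}{2}$)
$n{\left(A \right)} = 2$ ($n{\left(A \right)} = \frac{1}{-2 + \frac{5}{2}} = \frac{1}{\frac{1}{2}} = 2$)
$U{\left(x,T \right)} = 2 + \frac{T}{9}$
$d = \frac{10799}{9}$ ($d = -9 + - 17 \left(2 + \frac{1}{9} \cdot 2\right) \left(-32\right) = -9 + - 17 \left(2 + \frac{2}{9}\right) \left(-32\right) = -9 + \left(-17\right) \frac{20}{9} \left(-32\right) = -9 - - \frac{10880}{9} = -9 + \frac{10880}{9} = \frac{10799}{9} \approx 1199.9$)
$g = - \frac{67}{6507}$ ($g = - \frac{\left(13424 - 13156\right) \frac{1}{-12038 + 20714}}{3} = - \frac{268 \cdot \frac{1}{8676}}{3} = \left(- \frac{1}{3}\right) \frac{67}{2169} = - \frac{67}{6507} \approx -0.010297$)
$d + g = \frac{10799}{9} - \frac{67}{6507} = \frac{7807610}{6507}$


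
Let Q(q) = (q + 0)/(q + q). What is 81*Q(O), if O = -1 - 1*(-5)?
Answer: 81/2 ≈ 40.500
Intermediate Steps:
O = 4 (O = -1 + 5 = 4)
Q(q) = 1/2 (Q(q) = q/((2*q)) = q*(1/(2*q)) = 1/2)
81*Q(O) = 81*(1/2) = 81/2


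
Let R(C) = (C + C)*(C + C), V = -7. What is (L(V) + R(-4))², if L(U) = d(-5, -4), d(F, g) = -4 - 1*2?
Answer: 3364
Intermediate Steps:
d(F, g) = -6 (d(F, g) = -4 - 2 = -6)
L(U) = -6
R(C) = 4*C² (R(C) = (2*C)*(2*C) = 4*C²)
(L(V) + R(-4))² = (-6 + 4*(-4)²)² = (-6 + 4*16)² = (-6 + 64)² = 58² = 3364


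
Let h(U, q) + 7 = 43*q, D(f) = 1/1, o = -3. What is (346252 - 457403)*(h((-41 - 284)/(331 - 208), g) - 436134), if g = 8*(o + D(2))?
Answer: 48553980179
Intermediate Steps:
D(f) = 1
g = -16 (g = 8*(-3 + 1) = 8*(-2) = -16)
h(U, q) = -7 + 43*q
(346252 - 457403)*(h((-41 - 284)/(331 - 208), g) - 436134) = (346252 - 457403)*((-7 + 43*(-16)) - 436134) = -111151*((-7 - 688) - 436134) = -111151*(-695 - 436134) = -111151*(-436829) = 48553980179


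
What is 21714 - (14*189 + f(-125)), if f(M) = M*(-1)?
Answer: 18943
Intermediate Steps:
f(M) = -M
21714 - (14*189 + f(-125)) = 21714 - (14*189 - 1*(-125)) = 21714 - (2646 + 125) = 21714 - 1*2771 = 21714 - 2771 = 18943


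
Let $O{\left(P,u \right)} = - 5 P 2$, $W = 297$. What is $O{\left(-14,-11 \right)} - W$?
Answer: $-157$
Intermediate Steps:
$O{\left(P,u \right)} = - 10 P$
$O{\left(-14,-11 \right)} - W = \left(-10\right) \left(-14\right) - 297 = 140 - 297 = -157$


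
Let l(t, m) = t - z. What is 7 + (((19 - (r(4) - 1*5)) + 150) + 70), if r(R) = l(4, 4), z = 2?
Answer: 249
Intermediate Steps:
l(t, m) = -2 + t (l(t, m) = t - 1*2 = t - 2 = -2 + t)
r(R) = 2 (r(R) = -2 + 4 = 2)
7 + (((19 - (r(4) - 1*5)) + 150) + 70) = 7 + (((19 - (2 - 1*5)) + 150) + 70) = 7 + (((19 - (2 - 5)) + 150) + 70) = 7 + (((19 - 1*(-3)) + 150) + 70) = 7 + (((19 + 3) + 150) + 70) = 7 + ((22 + 150) + 70) = 7 + (172 + 70) = 7 + 242 = 249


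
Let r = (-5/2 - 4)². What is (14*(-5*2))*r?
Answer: -5915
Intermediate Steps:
r = 169/4 (r = (-5*½ - 4)² = (-5/2 - 4)² = (-13/2)² = 169/4 ≈ 42.250)
(14*(-5*2))*r = (14*(-5*2))*(169/4) = (14*(-10))*(169/4) = -140*169/4 = -5915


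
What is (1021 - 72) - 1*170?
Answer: 779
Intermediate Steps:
(1021 - 72) - 1*170 = 949 - 170 = 779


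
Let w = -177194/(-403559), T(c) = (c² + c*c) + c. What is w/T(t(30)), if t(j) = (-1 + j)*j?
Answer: 88597/305629355265 ≈ 2.8988e-7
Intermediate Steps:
t(j) = j*(-1 + j)
T(c) = c + 2*c² (T(c) = (c² + c²) + c = 2*c² + c = c + 2*c²)
w = 177194/403559 (w = -177194*(-1/403559) = 177194/403559 ≈ 0.43908)
w/T(t(30)) = 177194/(403559*(((30*(-1 + 30))*(1 + 2*(30*(-1 + 30)))))) = 177194/(403559*(((30*29)*(1 + 2*(30*29))))) = 177194/(403559*((870*(1 + 2*870)))) = 177194/(403559*((870*(1 + 1740)))) = 177194/(403559*((870*1741))) = (177194/403559)/1514670 = (177194/403559)*(1/1514670) = 88597/305629355265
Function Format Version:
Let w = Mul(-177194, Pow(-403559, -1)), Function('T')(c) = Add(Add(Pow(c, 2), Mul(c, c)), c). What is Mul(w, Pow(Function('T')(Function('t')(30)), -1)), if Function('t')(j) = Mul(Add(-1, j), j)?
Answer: Rational(88597, 305629355265) ≈ 2.8988e-7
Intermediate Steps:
Function('t')(j) = Mul(j, Add(-1, j))
Function('T')(c) = Add(c, Mul(2, Pow(c, 2))) (Function('T')(c) = Add(Add(Pow(c, 2), Pow(c, 2)), c) = Add(Mul(2, Pow(c, 2)), c) = Add(c, Mul(2, Pow(c, 2))))
w = Rational(177194, 403559) (w = Mul(-177194, Rational(-1, 403559)) = Rational(177194, 403559) ≈ 0.43908)
Mul(w, Pow(Function('T')(Function('t')(30)), -1)) = Mul(Rational(177194, 403559), Pow(Mul(Mul(30, Add(-1, 30)), Add(1, Mul(2, Mul(30, Add(-1, 30))))), -1)) = Mul(Rational(177194, 403559), Pow(Mul(Mul(30, 29), Add(1, Mul(2, Mul(30, 29)))), -1)) = Mul(Rational(177194, 403559), Pow(Mul(870, Add(1, Mul(2, 870))), -1)) = Mul(Rational(177194, 403559), Pow(Mul(870, Add(1, 1740)), -1)) = Mul(Rational(177194, 403559), Pow(Mul(870, 1741), -1)) = Mul(Rational(177194, 403559), Pow(1514670, -1)) = Mul(Rational(177194, 403559), Rational(1, 1514670)) = Rational(88597, 305629355265)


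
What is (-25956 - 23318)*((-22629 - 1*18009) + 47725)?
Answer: -349204838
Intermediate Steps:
(-25956 - 23318)*((-22629 - 1*18009) + 47725) = -49274*((-22629 - 18009) + 47725) = -49274*(-40638 + 47725) = -49274*7087 = -349204838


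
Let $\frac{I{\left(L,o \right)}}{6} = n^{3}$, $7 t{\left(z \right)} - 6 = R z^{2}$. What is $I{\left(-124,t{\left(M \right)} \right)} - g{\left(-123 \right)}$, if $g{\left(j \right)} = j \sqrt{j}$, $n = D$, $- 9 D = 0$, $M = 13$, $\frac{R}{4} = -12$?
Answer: $123 i \sqrt{123} \approx 1364.1 i$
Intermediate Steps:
$R = -48$ ($R = 4 \left(-12\right) = -48$)
$D = 0$ ($D = \left(- \frac{1}{9}\right) 0 = 0$)
$t{\left(z \right)} = \frac{6}{7} - \frac{48 z^{2}}{7}$ ($t{\left(z \right)} = \frac{6}{7} + \frac{\left(-48\right) z^{2}}{7} = \frac{6}{7} - \frac{48 z^{2}}{7}$)
$n = 0$
$I{\left(L,o \right)} = 0$ ($I{\left(L,o \right)} = 6 \cdot 0^{3} = 6 \cdot 0 = 0$)
$g{\left(j \right)} = j^{\frac{3}{2}}$
$I{\left(-124,t{\left(M \right)} \right)} - g{\left(-123 \right)} = 0 - \left(-123\right)^{\frac{3}{2}} = 0 - - 123 i \sqrt{123} = 0 + 123 i \sqrt{123} = 123 i \sqrt{123}$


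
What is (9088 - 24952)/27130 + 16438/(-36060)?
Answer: -50900939/48915390 ≈ -1.0406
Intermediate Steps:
(9088 - 24952)/27130 + 16438/(-36060) = -15864*1/27130 + 16438*(-1/36060) = -7932/13565 - 8219/18030 = -50900939/48915390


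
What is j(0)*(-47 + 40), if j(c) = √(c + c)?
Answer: 0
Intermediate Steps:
j(c) = √2*√c (j(c) = √(2*c) = √2*√c)
j(0)*(-47 + 40) = (√2*√0)*(-47 + 40) = (√2*0)*(-7) = 0*(-7) = 0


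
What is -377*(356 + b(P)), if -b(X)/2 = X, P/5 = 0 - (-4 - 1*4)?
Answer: -104052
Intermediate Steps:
P = 40 (P = 5*(0 - (-4 - 1*4)) = 5*(0 - (-4 - 4)) = 5*(0 - 1*(-8)) = 5*(0 + 8) = 5*8 = 40)
b(X) = -2*X
-377*(356 + b(P)) = -377*(356 - 2*40) = -377*(356 - 80) = -377*276 = -104052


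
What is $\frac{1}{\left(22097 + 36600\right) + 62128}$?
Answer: $\frac{1}{120825} \approx 8.2764 \cdot 10^{-6}$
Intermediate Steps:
$\frac{1}{\left(22097 + 36600\right) + 62128} = \frac{1}{58697 + 62128} = \frac{1}{120825}$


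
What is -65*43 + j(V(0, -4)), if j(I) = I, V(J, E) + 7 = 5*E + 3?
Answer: -2819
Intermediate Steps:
V(J, E) = -4 + 5*E (V(J, E) = -7 + (5*E + 3) = -7 + (3 + 5*E) = -4 + 5*E)
-65*43 + j(V(0, -4)) = -65*43 + (-4 + 5*(-4)) = -2795 + (-4 - 20) = -2795 - 24 = -2819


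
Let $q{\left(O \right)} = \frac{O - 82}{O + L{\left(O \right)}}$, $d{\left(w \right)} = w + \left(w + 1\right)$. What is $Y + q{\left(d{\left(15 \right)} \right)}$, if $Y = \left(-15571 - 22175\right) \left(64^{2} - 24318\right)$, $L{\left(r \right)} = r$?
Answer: $\frac{47324575893}{62} \approx 7.633 \cdot 10^{8}$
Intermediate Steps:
$d{\left(w \right)} = 1 + 2 w$ ($d{\left(w \right)} = w + \left(1 + w\right) = 1 + 2 w$)
$q{\left(O \right)} = \frac{-82 + O}{2 O}$ ($q{\left(O \right)} = \frac{O - 82}{O + O} = \frac{-82 + O}{2 O}$)
$Y = 763299612$ ($Y = - 37746 \left(4096 - 24318\right) = \left(-37746\right) \left(-20222\right) = 763299612$)
$Y + q{\left(d{\left(15 \right)} \right)} = 763299612 + \frac{-82 + \left(1 + 2 \cdot 15\right)}{2 \left(1 + 2 \cdot 15\right)} = 763299612 + \frac{-82 + \left(1 + 30\right)}{2 \left(1 + 30\right)} = 763299612 + \frac{-82 + 31}{2 \cdot 31} = 763299612 + \frac{1}{2} \cdot \frac{1}{31} \left(-51\right) = 763299612 - \frac{51}{62} = \frac{47324575893}{62}$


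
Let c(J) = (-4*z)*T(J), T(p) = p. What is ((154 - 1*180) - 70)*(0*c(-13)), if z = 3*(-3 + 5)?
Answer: 0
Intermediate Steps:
z = 6 (z = 3*2 = 6)
c(J) = -24*J (c(J) = (-4*6)*J = -24*J)
((154 - 1*180) - 70)*(0*c(-13)) = ((154 - 1*180) - 70)*(0*(-24*(-13))) = ((154 - 180) - 70)*(0*312) = (-26 - 70)*0 = -96*0 = 0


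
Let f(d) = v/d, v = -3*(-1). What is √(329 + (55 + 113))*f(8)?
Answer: 3*√497/8 ≈ 8.3601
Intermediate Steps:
v = 3
f(d) = 3/d
√(329 + (55 + 113))*f(8) = √(329 + (55 + 113))*(3/8) = √(329 + 168)*(3*(⅛)) = √497*(3/8) = 3*√497/8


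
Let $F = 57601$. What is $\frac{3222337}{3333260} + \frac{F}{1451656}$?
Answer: $\frac{1217430987333}{1209686719640} \approx 1.0064$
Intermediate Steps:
$\frac{3222337}{3333260} + \frac{F}{1451656} = \frac{3222337}{3333260} + \frac{57601}{1451656} = \frac{1217430987333}{1209686719640}$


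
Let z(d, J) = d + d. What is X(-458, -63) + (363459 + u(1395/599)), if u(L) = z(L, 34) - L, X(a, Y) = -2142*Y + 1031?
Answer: 299163559/599 ≈ 4.9944e+5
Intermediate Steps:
X(a, Y) = 1031 - 2142*Y
z(d, J) = 2*d
u(L) = L (u(L) = 2*L - L = L)
X(-458, -63) + (363459 + u(1395/599)) = (1031 - 2142*(-63)) + (363459 + 1395/599) = (1031 + 134946) + (363459 + 1395*(1/599)) = 135977 + (363459 + 1395/599) = 135977 + 217713336/599 = 299163559/599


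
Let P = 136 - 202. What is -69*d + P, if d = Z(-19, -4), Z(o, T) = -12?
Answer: 762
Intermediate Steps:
P = -66
d = -12
-69*d + P = -69*(-12) - 66 = 828 - 66 = 762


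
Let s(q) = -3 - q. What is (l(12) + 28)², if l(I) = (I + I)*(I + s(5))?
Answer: 15376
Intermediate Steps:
l(I) = 2*I*(-8 + I) (l(I) = (I + I)*(I + (-3 - 1*5)) = (2*I)*(I + (-3 - 5)) = (2*I)*(I - 8) = (2*I)*(-8 + I) = 2*I*(-8 + I))
(l(12) + 28)² = (2*12*(-8 + 12) + 28)² = (2*12*4 + 28)² = (96 + 28)² = 124² = 15376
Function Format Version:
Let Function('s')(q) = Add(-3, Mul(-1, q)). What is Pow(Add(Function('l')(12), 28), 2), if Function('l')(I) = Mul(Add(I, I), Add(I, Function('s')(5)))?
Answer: 15376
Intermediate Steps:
Function('l')(I) = Mul(2, I, Add(-8, I)) (Function('l')(I) = Mul(Add(I, I), Add(I, Add(-3, Mul(-1, 5)))) = Mul(Mul(2, I), Add(I, Add(-3, -5))) = Mul(Mul(2, I), Add(I, -8)) = Mul(Mul(2, I), Add(-8, I)) = Mul(2, I, Add(-8, I)))
Pow(Add(Function('l')(12), 28), 2) = Pow(Add(Mul(2, 12, Add(-8, 12)), 28), 2) = Pow(Add(Mul(2, 12, 4), 28), 2) = Pow(Add(96, 28), 2) = Pow(124, 2) = 15376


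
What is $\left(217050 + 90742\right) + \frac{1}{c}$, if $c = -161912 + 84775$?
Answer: $\frac{23742151503}{77137} \approx 3.0779 \cdot 10^{5}$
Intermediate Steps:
$c = -77137$
$\left(217050 + 90742\right) + \frac{1}{c} = \left(217050 + 90742\right) + \frac{1}{-77137} = 307792 - \frac{1}{77137} = \frac{23742151503}{77137}$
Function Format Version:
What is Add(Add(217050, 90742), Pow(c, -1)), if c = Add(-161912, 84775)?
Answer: Rational(23742151503, 77137) ≈ 3.0779e+5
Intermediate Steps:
c = -77137
Add(Add(217050, 90742), Pow(c, -1)) = Add(Add(217050, 90742), Pow(-77137, -1)) = Add(307792, Rational(-1, 77137)) = Rational(23742151503, 77137)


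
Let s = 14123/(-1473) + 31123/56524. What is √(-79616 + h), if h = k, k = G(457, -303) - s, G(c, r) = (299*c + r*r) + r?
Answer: √257430887480754503607/41629926 ≈ 385.41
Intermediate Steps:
G(c, r) = r + r² + 299*c (G(c, r) = (299*c + r²) + r = (r² + 299*c) + r = r + r² + 299*c)
s = -752444273/83259852 (s = 14123*(-1/1473) + 31123*(1/56524) = -14123/1473 + 31123/56524 = -752444273/83259852 ≈ -9.0373)
k = 18996404418221/83259852 (k = (-303 + (-303)² + 299*457) - 1*(-752444273/83259852) = (-303 + 91809 + 136643) + 752444273/83259852 = 228149 + 752444273/83259852 = 18996404418221/83259852 ≈ 2.2816e+5)
h = 18996404418221/83259852 ≈ 2.2816e+5
√(-79616 + h) = √(-79616 + 18996404418221/83259852) = √(12367588041389/83259852) = √257430887480754503607/41629926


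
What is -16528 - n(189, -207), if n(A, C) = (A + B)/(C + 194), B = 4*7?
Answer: -214647/13 ≈ -16511.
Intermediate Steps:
B = 28
n(A, C) = (28 + A)/(194 + C) (n(A, C) = (A + 28)/(C + 194) = (28 + A)/(194 + C))
-16528 - n(189, -207) = -16528 - (28 + 189)/(194 - 207) = -16528 - 217/(-13) = -16528 - (-1)*217/13 = -16528 - 1*(-217/13) = -16528 + 217/13 = -214647/13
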